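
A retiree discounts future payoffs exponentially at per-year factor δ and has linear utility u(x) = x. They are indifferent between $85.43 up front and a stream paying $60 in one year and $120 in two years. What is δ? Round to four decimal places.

The stream is worth 60δ + 120δ² today, so 60δ + 120δ² = 85.43.
Rearranged: 120δ² + 60δ − 85.43 = 0.
δ = (−60 + √(60² + 4·120·85.43)) / (2·120) = (−60 + √44606.40) / 240 ≈ 0.6300.

δ ≈ 0.6300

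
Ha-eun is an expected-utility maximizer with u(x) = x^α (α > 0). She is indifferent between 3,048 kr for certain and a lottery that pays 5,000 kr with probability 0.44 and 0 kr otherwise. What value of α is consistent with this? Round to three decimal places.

α ≈ 1.659

The lottery's expected utility is 0.44·u(5000) + 0.56·u(0) = 0.44·5000^α (since u(0) = 0 for α > 0).
Indifference: 3048^α = 0.44·5000^α, so (3048/5000)^α = 0.44.
Taking logs: α·ln(3048/5000) = ln(0.44), so α = -0.820981 / -0.494952 ≈ 1.659.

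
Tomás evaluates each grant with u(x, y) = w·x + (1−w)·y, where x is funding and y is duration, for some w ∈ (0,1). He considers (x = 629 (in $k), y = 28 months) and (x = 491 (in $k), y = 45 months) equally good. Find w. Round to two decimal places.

Indifference: w·629 + (1−w)·28 = w·491 + (1−w)·45.
Collecting terms: w·138 = (1−w)·17.
Hence w = 17/(138+17) = 17/155 = 0.11.

w = 0.11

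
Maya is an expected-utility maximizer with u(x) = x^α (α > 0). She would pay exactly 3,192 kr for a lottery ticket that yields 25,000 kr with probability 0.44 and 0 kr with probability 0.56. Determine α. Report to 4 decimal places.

The lottery's expected utility is 0.44·u(25000) + 0.56·u(0) = 0.44·25000^α (since u(0) = 0 for α > 0).
Setting u(3192) equal to that: 3192^α = 0.44·25000^α ⇒ (3192/25000)^α = 0.44.
Take logs: α = ln 0.44 / ln(3192/25000) ≈ 0.398877.

α ≈ 0.3989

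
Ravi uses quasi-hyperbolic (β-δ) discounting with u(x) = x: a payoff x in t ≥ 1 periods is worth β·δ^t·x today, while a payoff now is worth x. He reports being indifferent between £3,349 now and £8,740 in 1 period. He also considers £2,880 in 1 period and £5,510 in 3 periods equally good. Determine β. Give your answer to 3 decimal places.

β ≈ 0.530

From the later pair, β·δ^1·2880 = β·δ^3·5510; dividing through, δ^2 = 2880/5510 = 0.52269, so δ = 0.72297.
Substituting δ into 3349 = β·δ·8740: β = 3349/(6318.760) ≈ 0.530.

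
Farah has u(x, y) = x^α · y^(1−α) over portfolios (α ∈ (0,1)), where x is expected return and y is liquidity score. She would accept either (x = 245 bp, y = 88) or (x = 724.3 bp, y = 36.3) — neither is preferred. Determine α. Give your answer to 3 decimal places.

α ≈ 0.450

Indifference: 245^α · 88^(1−α) = 724.3^α · 36.3^(1−α).
Taking logs: α·ln 245 + (1−α)·ln 88 = α·ln 724.3 + (1−α)·ln 36.3, i.e. α·-1.083947 = (1−α)·-0.885519.
With A = -1.083947 and B = -0.885519: α·A = (1−α)·B, so α = B/(A+B) = -0.885519/-1.969466 ≈ 0.450.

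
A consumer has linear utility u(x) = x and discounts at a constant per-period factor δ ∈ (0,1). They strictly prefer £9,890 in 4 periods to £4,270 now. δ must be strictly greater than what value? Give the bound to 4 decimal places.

δ > 0.8106

The preference means 4270 < δ^4·9890.
Hence δ^4 > 4270/9890 = 0.43175, and x ↦ x^(1/4) is increasing on (0,∞).
δ > 0.43175^(1/4) = 0.8106.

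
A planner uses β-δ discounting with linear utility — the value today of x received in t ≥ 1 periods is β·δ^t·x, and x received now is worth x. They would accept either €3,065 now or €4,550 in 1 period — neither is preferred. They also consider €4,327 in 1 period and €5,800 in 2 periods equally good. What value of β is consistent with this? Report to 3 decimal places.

β ≈ 0.903

Both payoffs in the second observation are in the future, so β drops out: δ^1·4327 = δ^2·5800 ⇒ δ = 4327/5800 = 0.74603.
Now use the now-vs-future pair: 3065 = β·δ·4550 gives β = 3065/(0.74603·4550) ≈ 0.903.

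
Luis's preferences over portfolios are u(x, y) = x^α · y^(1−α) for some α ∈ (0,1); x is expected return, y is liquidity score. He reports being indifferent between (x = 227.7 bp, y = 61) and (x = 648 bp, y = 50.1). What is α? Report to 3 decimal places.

α ≈ 0.158

Set the two utilities equal: 227.7^α·61^(1−α) = 648^α·50.1^(1−α).
Rearrange to (227.7/648)^α = (50.1/61)^(1−α) and take logs: α·-1.045862 = (1−α)·-0.196853.
So α/(1−α) = (-0.196853)/(-1.045862) = 0.188221, and α = 0.188221/1.188221 ≈ 0.158.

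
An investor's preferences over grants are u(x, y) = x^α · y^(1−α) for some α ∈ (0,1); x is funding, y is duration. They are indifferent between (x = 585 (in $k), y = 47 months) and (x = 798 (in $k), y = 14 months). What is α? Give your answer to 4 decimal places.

α ≈ 0.7959

Set the two utilities equal: 585^α·47^(1−α) = 798^α·14^(1−α).
(585/798)^α = (14/47)^(1−α); take logs: α·ln(585/798) = (1−α)·ln(14/47), i.e. α·-0.3104968 = (1−α)·-1.2110903.
With A = -0.3104968 and B = -1.2110903: α·A = (1−α)·B, so α = B/(A+B) = -1.2110903/-1.5215871 ≈ 0.7959.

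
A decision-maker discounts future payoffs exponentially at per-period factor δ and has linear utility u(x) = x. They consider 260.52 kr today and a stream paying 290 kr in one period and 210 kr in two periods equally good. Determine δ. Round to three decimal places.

The stream is worth 290δ + 210δ² today, so 290δ + 210δ² = 260.52.
So 210δ² + 290δ − 260.52 = 0.
The positive root is δ = [−290 + √(290² + 4·210·260.52)] / (2·210) = (−290 + 550.397)/420 ≈ 0.620.

δ ≈ 0.620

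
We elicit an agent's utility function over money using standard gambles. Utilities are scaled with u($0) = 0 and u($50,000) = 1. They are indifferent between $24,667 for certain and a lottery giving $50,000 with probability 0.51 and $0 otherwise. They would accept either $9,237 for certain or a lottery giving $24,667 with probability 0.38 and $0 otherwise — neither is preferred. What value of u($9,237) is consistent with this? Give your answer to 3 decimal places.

From the first indifference, u($24,667) = 0.51·u($50,000) + 0.49·u($0) = 0.51·1 + 0.49·0 = 0.51.
Chaining: u($9,237) = 0.38·0.51 + 0.62·0.00 = 0.1938.

0.194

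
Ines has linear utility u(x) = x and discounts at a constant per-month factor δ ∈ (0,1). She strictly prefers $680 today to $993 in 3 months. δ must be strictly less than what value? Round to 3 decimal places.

Under u(x) = x this choice says 680 > δ^3·993.
Dividing by 993: δ^3 < 0.68479. Both sides are positive, so the cube root keeps the direction.
δ < 0.68479^(1/3) = 0.881.

δ < 0.881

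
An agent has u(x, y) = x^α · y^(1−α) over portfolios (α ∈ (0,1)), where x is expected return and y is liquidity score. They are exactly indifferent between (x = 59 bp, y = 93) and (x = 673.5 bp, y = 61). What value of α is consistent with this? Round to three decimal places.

Set the two utilities equal: 59^α·93^(1−α) = 673.5^α·61^(1−α).
Rearrange to (59/673.5)^α = (61/93)^(1−α) and take logs: α·-2.434951 = (1−α)·-0.421726.
Thus α·(-2.856677) = -0.421726, so α = -0.421726/-2.856677 ≈ 0.148.

α ≈ 0.148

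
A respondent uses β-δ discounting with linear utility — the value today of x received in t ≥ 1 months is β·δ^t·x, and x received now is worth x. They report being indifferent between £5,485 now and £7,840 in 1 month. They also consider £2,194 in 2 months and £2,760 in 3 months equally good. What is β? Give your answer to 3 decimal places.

Both payoffs in the second observation are in the future, so β drops out: δ^2·2194 = δ^3·2760 ⇒ δ = 2194/2760 = 0.79493.
Substituting δ into 5485 = β·δ·7840: β = 5485/(6232.232) ≈ 0.880.

β ≈ 0.880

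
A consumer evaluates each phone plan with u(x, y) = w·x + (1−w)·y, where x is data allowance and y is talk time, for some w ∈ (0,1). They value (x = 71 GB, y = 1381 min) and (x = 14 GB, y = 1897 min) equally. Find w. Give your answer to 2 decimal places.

w = 0.90

Equating utilities: w·71 + (1−w)·1381 = w·14 + (1−w)·1897.
w·(71−14) = (1−w)·(1897−1381), i.e. w·57 = (1−w)·516.
The marginal rate of substitution is 516/57, so w = 516/(57+516) = 0.90.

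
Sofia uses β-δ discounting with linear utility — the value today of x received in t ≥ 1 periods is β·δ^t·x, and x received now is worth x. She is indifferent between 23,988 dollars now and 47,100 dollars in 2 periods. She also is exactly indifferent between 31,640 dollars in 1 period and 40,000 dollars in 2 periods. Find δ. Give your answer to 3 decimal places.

δ ≈ 0.791

From the later pair, β·δ^1·31640 = β·δ^2·40000; dividing through, δ = 31640/40000 = 0.79100.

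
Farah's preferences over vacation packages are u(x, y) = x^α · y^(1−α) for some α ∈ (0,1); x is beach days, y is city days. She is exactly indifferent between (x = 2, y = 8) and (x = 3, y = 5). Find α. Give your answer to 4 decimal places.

α ≈ 0.5369

The Cobb–Douglas utilities coincide, so 2^α·8^(1−α) = 3^α·5^(1−α).
Taking logs: α·ln 2 + (1−α)·ln 8 = α·ln 3 + (1−α)·ln 5, i.e. α·-0.4054651 = (1−α)·-0.4700036.
Thus α·(-0.8754687) = -0.4700036, so α = -0.4700036/-0.8754687 ≈ 0.5369.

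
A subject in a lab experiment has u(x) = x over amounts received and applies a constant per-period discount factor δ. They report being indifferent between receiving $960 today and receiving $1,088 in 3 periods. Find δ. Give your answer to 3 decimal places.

δ ≈ 0.959

Indifference means u(960) = δ^3 · u(1088), so δ^3 = u(960)/u(1088).
With u(x) = x: δ^3 = 960/1088 = 0.88235.
Taking the cube root: δ = 0.88235^(1/3) ≈ 0.959.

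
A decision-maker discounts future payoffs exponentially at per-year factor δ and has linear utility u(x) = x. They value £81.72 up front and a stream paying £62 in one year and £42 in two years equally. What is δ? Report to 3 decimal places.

Equating present values: 81.72 = 62δ + 42δ².
So 42δ² + 62δ − 81.72 = 0.
δ = (−62 + √(62² + 4·42·81.72)) / (2·42) = (−62 + √17572.96) / 84 ≈ 0.840.

δ ≈ 0.840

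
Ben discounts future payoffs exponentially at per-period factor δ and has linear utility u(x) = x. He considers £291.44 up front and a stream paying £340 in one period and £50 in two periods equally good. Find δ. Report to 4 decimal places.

δ ≈ 0.7700

The stream is worth 340δ + 50δ² today, so 340δ + 50δ² = 291.44.
That is, 50δ² + 340δ − 291.44 = 0, a quadratic in δ.
The positive root is δ = [−340 + √(340² + 4·50·291.44)] / (2·50) = (−340 + 416.999)/100 ≈ 0.7700.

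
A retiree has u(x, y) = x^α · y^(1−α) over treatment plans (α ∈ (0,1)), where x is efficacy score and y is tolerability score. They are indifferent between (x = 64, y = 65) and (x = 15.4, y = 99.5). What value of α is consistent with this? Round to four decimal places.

α ≈ 0.2301

The Cobb–Douglas utilities coincide, so 64^α·65^(1−α) = 15.4^α·99.5^(1−α).
Rearrange to (64/15.4)^α = (99.5/65)^(1−α) and take logs: α·1.4245156 = (1−α)·0.4257704.
So α/(1−α) = (0.4257704)/(1.4245156) = 0.2988878, and α = 0.2988878/1.2988878 ≈ 0.2301.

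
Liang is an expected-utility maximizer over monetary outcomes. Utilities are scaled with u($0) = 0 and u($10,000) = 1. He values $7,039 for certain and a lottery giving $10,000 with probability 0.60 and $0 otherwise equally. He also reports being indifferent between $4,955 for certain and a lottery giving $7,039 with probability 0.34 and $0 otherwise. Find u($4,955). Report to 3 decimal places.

0.204

The first gamble pins u($7,039): it must equal 0.60·1 + 0.40·0 = 0.60.
Chaining: u($4,955) = 0.34·0.60 + 0.66·0.00 = 0.2040.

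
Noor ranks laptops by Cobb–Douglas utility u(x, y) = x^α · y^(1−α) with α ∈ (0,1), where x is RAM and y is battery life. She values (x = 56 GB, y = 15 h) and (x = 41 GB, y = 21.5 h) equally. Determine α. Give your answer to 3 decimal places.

Indifference: 56^α · 15^(1−α) = 41^α · 21.5^(1−α).
(56/41)^α = (21.5/15)^(1−α); take logs: α·ln(56/41) = (1−α)·ln(21.5/15), i.e. α·0.311780 = (1−α)·0.360003.
With A = 0.311780 and B = 0.360003: α·A = (1−α)·B, so α = B/(A+B) = 0.360003/0.671783 ≈ 0.536.

α ≈ 0.536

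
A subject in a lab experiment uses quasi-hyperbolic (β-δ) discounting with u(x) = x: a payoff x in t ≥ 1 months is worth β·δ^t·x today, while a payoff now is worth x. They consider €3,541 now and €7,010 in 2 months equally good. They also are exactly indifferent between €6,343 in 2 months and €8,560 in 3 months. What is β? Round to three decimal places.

β ≈ 0.920

The second indifference involves only future payoffs, so β cancels: β·δ^2·6343 = β·δ^3·8560, giving δ = 6343/8560 = 0.74100.
The first indifference: 3541 = β·δ^2·7010, so β = 3541/(δ^2·7010) = 3541/(0.54909·7010) ≈ 0.920.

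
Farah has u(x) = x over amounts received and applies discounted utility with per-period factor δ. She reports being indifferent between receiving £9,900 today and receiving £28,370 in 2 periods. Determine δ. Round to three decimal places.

δ ≈ 0.591

Indifference means u(9900) = δ^2 · u(28370), so δ^2 = u(9900)/u(28370).
With u(x) = x: δ^2 = 9900/28370 = 0.34896.
Taking the square root: δ = 0.34896^(1/2) ≈ 0.591.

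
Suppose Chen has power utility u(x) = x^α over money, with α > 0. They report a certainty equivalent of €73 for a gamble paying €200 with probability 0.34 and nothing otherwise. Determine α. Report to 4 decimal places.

α ≈ 1.0704

EU(lottery) = 0.34·200^α + 0.66·0 = 0.34·200^α.
Equating: 73^α = 0.34·200^α, i.e. 0.3650^α = 0.34.
Taking logs: α·ln(73/200) = ln(0.34), so α = -1.0788097 / -1.0078579 ≈ 1.0704.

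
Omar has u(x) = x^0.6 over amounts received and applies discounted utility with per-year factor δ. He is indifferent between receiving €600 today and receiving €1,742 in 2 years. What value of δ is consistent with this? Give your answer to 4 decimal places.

δ ≈ 0.7263

Equating discounted utilities: u(600) = δ^2·u(1742) ⇒ δ^2 = u(600)/u(1742).
With u(x) = x^0.6: δ^2 = 600^0.6/1742^0.6 = (600/1742)^0.6 = 0.52755.
Taking the square root: δ = 0.52755^(1/2) ≈ 0.7263.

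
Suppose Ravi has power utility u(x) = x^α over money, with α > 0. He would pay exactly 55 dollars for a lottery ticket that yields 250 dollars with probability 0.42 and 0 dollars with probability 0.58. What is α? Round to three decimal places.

α ≈ 0.573

Since u(0) = 0, the lottery's EU is 0.42·250^α.
Equating: 55^α = 0.42·250^α, i.e. 0.2200^α = 0.42.
α = ln(0.42) / ln(55/250) = -0.867501/-1.514128 ≈ 0.573.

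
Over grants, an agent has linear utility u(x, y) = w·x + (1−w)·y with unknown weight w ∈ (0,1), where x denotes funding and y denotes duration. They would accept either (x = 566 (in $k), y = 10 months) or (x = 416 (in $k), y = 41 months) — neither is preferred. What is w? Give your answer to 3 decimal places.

w = 0.171

Equating utilities: w·566 + (1−w)·10 = w·416 + (1−w)·41.
w·(566−416) = (1−w)·(41−10), i.e. w·150 = (1−w)·31.
So w/(1−w) = 31/150 = 0.2067, giving w = 31/(150+31) = 0.171.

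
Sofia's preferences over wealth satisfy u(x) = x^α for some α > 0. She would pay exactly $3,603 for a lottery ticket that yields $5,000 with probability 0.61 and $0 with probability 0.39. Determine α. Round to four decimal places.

α ≈ 1.5085

Since u(0) = 0, the lottery's EU is 0.61·5000^α.
Setting u(3603) equal to that: 3603^α = 0.61·5000^α ⇒ (3603/5000)^α = 0.61.
Take logs: α = ln 0.61 / ln(3603/5000) ≈ 1.508514.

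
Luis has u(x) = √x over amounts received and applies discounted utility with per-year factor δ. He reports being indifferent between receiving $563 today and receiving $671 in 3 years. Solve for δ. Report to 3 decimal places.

The payoff in 3 years is discounted by δ^3, so u(563) = δ^3·u(671) and δ^3 = u(563)/u(671).
Since u(x) = √x, δ^3 = √(563/671) = 0.91599.
Taking the cube root: δ = 0.91599^(1/3) ≈ 0.971.

δ ≈ 0.971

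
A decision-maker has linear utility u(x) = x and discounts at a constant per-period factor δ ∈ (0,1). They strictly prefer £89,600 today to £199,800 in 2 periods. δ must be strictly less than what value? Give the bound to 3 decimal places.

δ < 0.670

Comparing present values: 89600 > δ^2·199800.
Dividing by 199800: δ^2 < 0.44845. Both sides are positive, so the square root keeps the direction.
δ < (89600/199800)^(1/2) ≈ 0.670.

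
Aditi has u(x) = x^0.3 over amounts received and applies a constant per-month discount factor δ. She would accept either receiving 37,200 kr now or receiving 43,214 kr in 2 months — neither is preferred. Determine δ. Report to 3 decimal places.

δ ≈ 0.978

Indifference means u(37200) = δ^2 · u(43214), so δ^2 = u(37200)/u(43214).
Since u(x) = x^0.3, δ^2 = (37200/43214)^0.3 = 0.86083^0.3 = 0.95604.
Hence δ = (0.95604)^(1/2) = 0.97777.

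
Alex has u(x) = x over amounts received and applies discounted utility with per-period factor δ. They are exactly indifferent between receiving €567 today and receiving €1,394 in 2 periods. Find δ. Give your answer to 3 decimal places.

δ ≈ 0.638

Equating discounted utilities: u(567) = δ^2·u(1394) ⇒ δ^2 = u(567)/u(1394).
With u(x) = x: δ^2 = 567/1394 = 0.40674.
So δ = 0.40674^(1/2) ≈ 0.638.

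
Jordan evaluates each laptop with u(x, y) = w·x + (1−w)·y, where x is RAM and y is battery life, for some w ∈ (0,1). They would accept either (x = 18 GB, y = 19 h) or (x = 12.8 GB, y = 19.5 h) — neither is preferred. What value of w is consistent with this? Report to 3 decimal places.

w = 0.088

Equating utilities: w·18 + (1−w)·19 = w·12.8 + (1−w)·19.5.
Collecting terms: w·5.2 = (1−w)·0.5.
Hence w = 0.5/(5.2+0.5) = 0.5/5.7 = 0.088.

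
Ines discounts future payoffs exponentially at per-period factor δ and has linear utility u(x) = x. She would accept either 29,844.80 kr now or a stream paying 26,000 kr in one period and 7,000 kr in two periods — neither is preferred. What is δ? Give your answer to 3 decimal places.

The stream is worth 26000δ + 7000δ² today, so 26000δ + 7000δ² = 29844.80.
So 7000δ² + 26000δ − 29844.80 = 0.
The positive root is δ = [−26000 + √(26000² + 4·7000·29844.80)] / (2·7000) = (−26000 + 38880.000)/14000 ≈ 0.920.

δ ≈ 0.920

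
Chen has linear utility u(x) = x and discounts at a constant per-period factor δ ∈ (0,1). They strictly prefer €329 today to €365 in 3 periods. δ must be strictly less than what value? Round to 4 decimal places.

δ < 0.9660

Comparing present values: 329 > δ^3·365.
So δ^3 < 329/365 = 0.90137; taking the cube root of both positive sides preserves the inequality.
δ < (329/365)^(1/3) ≈ 0.9660.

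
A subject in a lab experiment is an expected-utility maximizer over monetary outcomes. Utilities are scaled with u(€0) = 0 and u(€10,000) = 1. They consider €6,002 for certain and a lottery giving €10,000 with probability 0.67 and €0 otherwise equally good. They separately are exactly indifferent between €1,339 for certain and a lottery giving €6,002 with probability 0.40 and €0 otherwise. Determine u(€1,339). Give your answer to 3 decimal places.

First, u(€6,002) = 0.67·u(€10,000) + 0.33·u(€0) = 0.67.
Chaining: u(€1,339) = 0.40·0.67 + 0.60·0.00 = 0.2680.

0.268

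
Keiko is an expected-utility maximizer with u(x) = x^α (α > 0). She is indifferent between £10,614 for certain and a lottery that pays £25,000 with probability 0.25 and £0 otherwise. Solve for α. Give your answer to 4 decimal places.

α ≈ 1.6182

The lottery's expected utility is 0.25·u(25000) + 0.75·u(0) = 0.25·25000^α (since u(0) = 0 for α > 0).
Setting u(10614) equal to that: 10614^α = 0.25·25000^α ⇒ (10614/25000)^α = 0.25.
Taking logs: α·ln(10614/25000) = ln(0.25), so α = -1.3862944 / -0.8567019 ≈ 1.6182.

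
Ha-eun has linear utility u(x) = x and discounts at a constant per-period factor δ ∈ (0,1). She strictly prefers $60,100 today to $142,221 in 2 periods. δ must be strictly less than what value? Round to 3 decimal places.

δ < 0.650

The preference means 60100 > δ^2·142221.
So δ^2 < 60100/142221 = 0.42258; taking the square root of both positive sides preserves the inequality.
δ < (60100/142221)^(1/2) ≈ 0.650.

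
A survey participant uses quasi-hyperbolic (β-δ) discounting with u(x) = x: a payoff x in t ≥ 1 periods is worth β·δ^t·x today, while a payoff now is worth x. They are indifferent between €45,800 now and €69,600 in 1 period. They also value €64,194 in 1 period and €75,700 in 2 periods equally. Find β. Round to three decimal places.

β ≈ 0.776

Both payoffs in the second observation are in the future, so β drops out: δ^1·64194 = δ^2·75700 ⇒ δ = 64194/75700 = 0.84801.
The first indifference: 45800 = β·δ·69600, so β = 45800/(δ·69600) = 45800/(0.84801·69600) ≈ 0.776.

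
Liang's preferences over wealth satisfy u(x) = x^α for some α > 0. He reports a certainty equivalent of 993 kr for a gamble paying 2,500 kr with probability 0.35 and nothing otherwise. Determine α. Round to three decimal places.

The lottery's expected utility is 0.35·u(2500) + 0.65·u(0) = 0.35·2500^α (since u(0) = 0 for α > 0).
Setting u(993) equal to that: 993^α = 0.35·2500^α ⇒ (993/2500)^α = 0.35.
α = ln(0.35) / ln(993/2500) = -1.049822/-0.923315 ≈ 1.137.

α ≈ 1.137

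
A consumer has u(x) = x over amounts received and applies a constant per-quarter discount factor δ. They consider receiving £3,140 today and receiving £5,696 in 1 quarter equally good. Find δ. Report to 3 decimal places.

δ ≈ 0.551

Equating discounted utilities: u(3140) = δ·u(5696) ⇒ δ = u(3140)/u(5696).
With u(x) = x: δ = 3140/5696 = 0.55126.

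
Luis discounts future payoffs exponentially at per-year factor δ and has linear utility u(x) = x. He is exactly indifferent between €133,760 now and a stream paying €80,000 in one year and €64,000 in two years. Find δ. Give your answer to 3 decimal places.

δ ≈ 0.950

Present value of the stream is 80000·δ + 64000·δ². Indifference gives 80000δ + 64000δ² = 133760.
That is, 64000δ² + 80000δ − 133760 = 0, a quadratic in δ.
δ = (−80000 + √(80000² + 4·64000·133760)) / (2·64000) = (−80000 + √40642560000.00) / 128000 ≈ 0.950.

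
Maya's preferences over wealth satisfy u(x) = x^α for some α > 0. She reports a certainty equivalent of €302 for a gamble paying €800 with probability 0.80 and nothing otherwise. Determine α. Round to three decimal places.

α ≈ 0.229

EU(lottery) = 0.80·800^α + 0.20·0 = 0.80·800^α.
Indifference: 302^α = 0.80·800^α, so (302/800)^α = 0.80.
Take logs: α = ln 0.80 / ln(302/800) ≈ 0.22906.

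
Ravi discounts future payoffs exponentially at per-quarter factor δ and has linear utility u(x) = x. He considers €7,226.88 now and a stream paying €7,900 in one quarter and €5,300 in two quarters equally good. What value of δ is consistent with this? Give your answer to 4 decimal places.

δ ≈ 0.6400

Present value of the stream is 7900·δ + 5300·δ². Indifference gives 7900δ + 5300δ² = 7226.88.
So 5300δ² + 7900δ − 7226.88 = 0.
By the quadratic formula (taking the positive root), δ = (−7900 + √215619856.00) / 10600 ≈ 0.6400.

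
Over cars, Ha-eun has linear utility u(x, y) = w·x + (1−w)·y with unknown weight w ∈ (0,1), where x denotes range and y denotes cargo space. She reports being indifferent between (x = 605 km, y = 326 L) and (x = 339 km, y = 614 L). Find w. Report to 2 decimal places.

Equating utilities: w·605 + (1−w)·326 = w·339 + (1−w)·614.
w·(605−339) = (1−w)·(614−326), i.e. w·266 = (1−w)·288.
The marginal rate of substitution is 288/266, so w = 288/(266+288) = 0.52.

w = 0.52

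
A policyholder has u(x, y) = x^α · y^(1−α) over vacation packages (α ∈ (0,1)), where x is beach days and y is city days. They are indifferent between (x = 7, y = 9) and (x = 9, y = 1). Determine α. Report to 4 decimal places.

α ≈ 0.8974

Indifference: 7^α · 9^(1−α) = 9^α · 1^(1−α).
(7/9)^α = (1/9)^(1−α); take logs: α·ln(7/9) = (1−α)·ln(1/9), i.e. α·-0.2513144 = (1−α)·-2.1972246.
Thus α·(-2.4485390) = -2.1972246, so α = -2.1972246/-2.4485390 ≈ 0.8974.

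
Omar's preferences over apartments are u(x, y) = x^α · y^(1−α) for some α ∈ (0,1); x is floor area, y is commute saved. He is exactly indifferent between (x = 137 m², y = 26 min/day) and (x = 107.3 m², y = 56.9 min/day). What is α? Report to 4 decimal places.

Set the two utilities equal: 137^α·26^(1−α) = 107.3^α·56.9^(1−α).
Taking logs: α·ln 137 + (1−α)·ln 26 = α·ln 107.3 + (1−α)·ln 56.9, i.e. α·0.2443523 = (1−α)·0.7831988.
So α/(1−α) = (0.7831988)/(0.2443523) = 3.2052033, and α = 3.2052033/4.2052033 ≈ 0.7622.

α ≈ 0.7622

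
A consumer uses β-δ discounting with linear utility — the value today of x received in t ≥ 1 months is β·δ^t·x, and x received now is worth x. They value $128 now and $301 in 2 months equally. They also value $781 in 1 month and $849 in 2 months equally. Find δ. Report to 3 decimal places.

δ ≈ 0.920

From the later pair, β·δ^1·781 = β·δ^2·849; dividing through, δ = 781/849 = 0.91991.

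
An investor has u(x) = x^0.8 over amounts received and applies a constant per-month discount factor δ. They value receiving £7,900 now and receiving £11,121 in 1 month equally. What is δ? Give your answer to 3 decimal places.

δ ≈ 0.761

The payoff in 1 month is discounted by δ, so u(7900) = δ·u(11121) and δ = u(7900)/u(11121).
With u(x) = x^0.8: δ = 7900^0.8/11121^0.8 = (7900/11121)^0.8 = 0.76065.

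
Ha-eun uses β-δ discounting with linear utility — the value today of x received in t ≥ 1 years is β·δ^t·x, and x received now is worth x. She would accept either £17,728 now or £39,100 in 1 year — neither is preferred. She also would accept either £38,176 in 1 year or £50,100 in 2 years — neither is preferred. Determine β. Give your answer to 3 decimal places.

From the later pair, β·δ^1·38176 = β·δ^2·50100; dividing through, δ = 38176/50100 = 0.76200.
The first indifference: 17728 = β·δ·39100, so β = 17728/(δ·39100) = 17728/(0.76200·39100) ≈ 0.595.

β ≈ 0.595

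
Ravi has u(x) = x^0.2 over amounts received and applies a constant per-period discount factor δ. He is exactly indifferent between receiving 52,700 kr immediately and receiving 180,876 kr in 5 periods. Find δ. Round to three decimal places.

δ ≈ 0.952

The payoff in 5 periods is discounted by δ^5, so u(52700) = δ^5·u(180876) and δ^5 = u(52700)/u(180876).
With u(x) = x^0.2: δ^5 = 52700^0.2/180876^0.2 = (52700/180876)^0.2 = 0.78142.
Hence δ = (0.78142)^(1/5) = 0.95187.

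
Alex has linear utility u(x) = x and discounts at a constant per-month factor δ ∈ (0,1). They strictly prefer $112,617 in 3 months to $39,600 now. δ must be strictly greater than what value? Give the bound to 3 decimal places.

δ > 0.706

Under u(x) = x this choice says 39600 < δ^3·112617.
So δ^3 > 39600/112617 = 0.35163; taking the cube root of both positive sides preserves the inequality.
δ > 0.35163^(1/3) = 0.706.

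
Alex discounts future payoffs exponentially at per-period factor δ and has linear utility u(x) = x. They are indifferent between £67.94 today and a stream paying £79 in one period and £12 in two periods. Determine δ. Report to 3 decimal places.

δ ≈ 0.770

The stream is worth 79δ + 12δ² today, so 79δ + 12δ² = 67.94.
So 12δ² + 79δ − 67.94 = 0.
By the quadratic formula (taking the positive root), δ = (−79 + √9502.12) / 24 ≈ 0.770.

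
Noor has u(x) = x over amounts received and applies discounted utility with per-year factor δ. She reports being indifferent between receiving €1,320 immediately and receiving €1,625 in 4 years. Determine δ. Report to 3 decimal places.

δ ≈ 0.949

Indifference means u(1320) = δ^4 · u(1625), so δ^4 = u(1320)/u(1625).
With u(x) = x: δ^4 = 1320/1625 = 0.81231.
So δ = 0.81231^(1/4) ≈ 0.949.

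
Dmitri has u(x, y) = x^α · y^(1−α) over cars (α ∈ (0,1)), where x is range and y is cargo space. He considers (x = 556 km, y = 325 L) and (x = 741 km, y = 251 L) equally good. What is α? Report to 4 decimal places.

α ≈ 0.4736

Set the two utilities equal: 556^α·325^(1−α) = 741^α·251^(1−α).
(556/741)^α = (251/325)^(1−α); take logs: α·ln(556/741) = (1−α)·ln(251/325), i.e. α·-0.2872323 = (1−α)·-0.2583722.
So α/(1−α) = (-0.2583722)/(-0.2872323) = 0.8995235, and α = 0.8995235/1.8995235 ≈ 0.4736.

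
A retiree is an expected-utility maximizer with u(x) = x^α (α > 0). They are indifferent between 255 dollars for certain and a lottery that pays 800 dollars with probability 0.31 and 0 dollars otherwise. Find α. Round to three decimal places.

The lottery's expected utility is 0.31·u(800) + 0.69·u(0) = 0.31·800^α (since u(0) = 0 for α > 0).
Indifference: 255^α = 0.31·800^α, so (255/800)^α = 0.31.
Taking logs: α·ln(255/800) = ln(0.31), so α = -1.171183 / -1.143348 ≈ 1.024.

α ≈ 1.024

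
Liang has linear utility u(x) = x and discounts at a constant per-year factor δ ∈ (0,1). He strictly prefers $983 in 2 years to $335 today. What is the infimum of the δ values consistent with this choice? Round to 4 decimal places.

δ > 0.5838

Comparing present values: 335 < δ^2·983.
So δ^2 > 335/983 = 0.34079; taking the square root of both positive sides preserves the inequality.
δ > (335/983)^(1/2) ≈ 0.5838.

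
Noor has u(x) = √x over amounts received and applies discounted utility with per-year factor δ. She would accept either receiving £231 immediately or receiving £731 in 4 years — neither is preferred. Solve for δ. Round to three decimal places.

Equating discounted utilities: u(231) = δ^4·u(731) ⇒ δ^4 = u(231)/u(731).
With u(x) = √x: δ^4 = √231/√731 = √(231/731) = 0.56214.
Taking the 4th root: δ = 0.56214^(1/4) ≈ 0.866.

δ ≈ 0.866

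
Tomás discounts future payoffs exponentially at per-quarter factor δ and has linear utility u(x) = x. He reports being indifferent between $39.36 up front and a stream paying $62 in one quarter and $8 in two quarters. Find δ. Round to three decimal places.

The stream is worth 62δ + 8δ² today, so 62δ + 8δ² = 39.36.
Rearranged: 8δ² + 62δ − 39.36 = 0.
By the quadratic formula (taking the positive root), δ = (−62 + √5103.52) / 16 ≈ 0.590.

δ ≈ 0.590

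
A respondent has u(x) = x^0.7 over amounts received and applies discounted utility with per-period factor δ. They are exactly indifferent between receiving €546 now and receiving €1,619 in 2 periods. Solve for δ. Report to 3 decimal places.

Indifference means u(546) = δ^2 · u(1619), so δ^2 = u(546)/u(1619).
Since u(x) = x^0.7, δ^2 = (546/1619)^0.7 = 0.33725^0.7 = 0.46726.
So δ = 0.46726^(1/2) ≈ 0.684.

δ ≈ 0.684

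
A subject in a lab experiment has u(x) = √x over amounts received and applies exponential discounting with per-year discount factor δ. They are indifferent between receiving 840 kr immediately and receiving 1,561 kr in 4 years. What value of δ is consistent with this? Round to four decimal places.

Indifference means u(840) = δ^4 · u(1561), so δ^4 = u(840)/u(1561).
With u(x) = √x: δ^4 = √840/√1561 = √(840/1561) = 0.73356.
Taking the 4th root: δ = 0.73356^(1/4) ≈ 0.9255.

δ ≈ 0.9255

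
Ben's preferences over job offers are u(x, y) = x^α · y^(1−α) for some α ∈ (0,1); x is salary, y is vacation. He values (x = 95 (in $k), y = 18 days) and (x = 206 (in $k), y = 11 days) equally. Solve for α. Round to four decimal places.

Set the two utilities equal: 95^α·18^(1−α) = 206^α·11^(1−α).
(95/206)^α = (11/18)^(1−α); take logs: α·ln(95/206) = (1−α)·ln(11/18), i.e. α·-0.7739993 = (1−α)·-0.4924765.
So α/(1−α) = (-0.4924765)/(-0.7739993) = 0.6362751, and α = 0.6362751/1.6362751 ≈ 0.3889.

α ≈ 0.3889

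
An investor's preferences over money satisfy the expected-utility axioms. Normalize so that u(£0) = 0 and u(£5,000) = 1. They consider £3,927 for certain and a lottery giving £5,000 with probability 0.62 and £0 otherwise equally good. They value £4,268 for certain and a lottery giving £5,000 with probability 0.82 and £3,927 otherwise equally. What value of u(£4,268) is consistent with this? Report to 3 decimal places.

0.932

From the first indifference, u(£3,927) = 0.62·u(£5,000) + 0.38·u(£0) = 0.62·1 + 0.38·0 = 0.62.
Then u(£4,268) = 0.82·u(£5,000) + 0.18·u(£3,927) = 0.82·1.00 + 0.18·0.62 = 0.9316.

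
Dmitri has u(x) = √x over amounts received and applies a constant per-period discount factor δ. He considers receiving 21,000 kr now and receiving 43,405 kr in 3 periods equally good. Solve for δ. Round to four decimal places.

δ ≈ 0.8860

Indifference means u(21000) = δ^3 · u(43405), so δ^3 = u(21000)/u(43405).
Since u(x) = √x, δ^3 = √(21000/43405) = 0.69557.
So δ = 0.69557^(1/3) ≈ 0.8860.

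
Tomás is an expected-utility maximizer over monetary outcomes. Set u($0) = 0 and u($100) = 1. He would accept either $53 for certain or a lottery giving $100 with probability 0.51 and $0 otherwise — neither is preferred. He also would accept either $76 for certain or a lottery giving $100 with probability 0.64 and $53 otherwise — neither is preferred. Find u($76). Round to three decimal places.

First, u($53) = 0.51·u($100) + 0.49·u($0) = 0.51.
Chaining: u($76) = 0.64·1.00 + 0.36·0.51 = 0.8236.

0.824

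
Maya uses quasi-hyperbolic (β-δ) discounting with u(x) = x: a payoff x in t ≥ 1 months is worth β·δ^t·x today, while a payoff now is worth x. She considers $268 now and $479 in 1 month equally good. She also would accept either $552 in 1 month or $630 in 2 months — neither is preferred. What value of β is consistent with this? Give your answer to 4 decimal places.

β ≈ 0.6386

The second indifference involves only future payoffs, so β cancels: β·δ^1·552 = β·δ^2·630, giving δ = 552/630 = 0.87619.
Now use the now-vs-future pair: 268 = β·δ·479 gives β = 268/(0.87619·479) ≈ 0.6386.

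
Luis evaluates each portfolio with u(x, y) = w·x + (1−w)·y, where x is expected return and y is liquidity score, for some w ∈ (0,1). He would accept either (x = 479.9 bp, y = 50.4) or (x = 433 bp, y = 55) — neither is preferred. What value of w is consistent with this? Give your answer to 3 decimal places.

w = 0.089

Equating utilities: w·479.9 + (1−w)·50.4 = w·433 + (1−w)·55.
Collecting terms: w·46.9 = (1−w)·4.6.
Hence w = 4.6/(46.9+4.6) = 4.6/51.5 = 0.089.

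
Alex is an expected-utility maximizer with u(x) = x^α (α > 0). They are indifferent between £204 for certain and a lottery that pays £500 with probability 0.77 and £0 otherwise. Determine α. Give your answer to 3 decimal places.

EU(lottery) = 0.77·500^α + 0.23·0 = 0.77·500^α.
Equating: 204^α = 0.77·500^α, i.e. 0.4080^α = 0.77.
Taking logs: α·ln(204/500) = ln(0.77), so α = -0.261365 / -0.896488 ≈ 0.292.

α ≈ 0.292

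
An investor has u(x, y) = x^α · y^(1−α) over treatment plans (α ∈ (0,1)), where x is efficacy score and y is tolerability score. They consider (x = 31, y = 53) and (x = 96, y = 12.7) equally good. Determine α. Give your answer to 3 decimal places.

α ≈ 0.558

The Cobb–Douglas utilities coincide, so 31^α·53^(1−α) = 96^α·12.7^(1−α).
(31/96)^α = (12.7/53)^(1−α); take logs: α·ln(31/96) = (1−α)·ln(12.7/53), i.e. α·-1.130361 = (1−α)·-1.428690.
So α/(1−α) = (-1.428690)/(-1.130361) = 1.263924, and α = 1.263924/2.263924 ≈ 0.558.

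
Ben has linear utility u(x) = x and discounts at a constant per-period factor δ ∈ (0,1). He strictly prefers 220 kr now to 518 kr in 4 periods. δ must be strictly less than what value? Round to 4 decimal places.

δ < 0.8073

Comparing present values: 220 > δ^4·518.
Dividing by 518: δ^4 < 0.42471. Both sides are positive, so the 4th root keeps the direction.
δ < (220/518)^(1/4) ≈ 0.8073.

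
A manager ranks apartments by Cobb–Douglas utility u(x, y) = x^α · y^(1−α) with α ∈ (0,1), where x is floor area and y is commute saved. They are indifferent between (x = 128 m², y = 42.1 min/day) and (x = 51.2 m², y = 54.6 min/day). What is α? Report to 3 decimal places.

α ≈ 0.221

The Cobb–Douglas utilities coincide, so 128^α·42.1^(1−α) = 51.2^α·54.6^(1−α).
Rearrange to (128/51.2)^α = (54.6/42.1)^(1−α) and take logs: α·0.916291 = (1−α)·0.259986.
Thus α·(1.176277) = 0.259986, so α = 0.259986/1.176277 ≈ 0.221.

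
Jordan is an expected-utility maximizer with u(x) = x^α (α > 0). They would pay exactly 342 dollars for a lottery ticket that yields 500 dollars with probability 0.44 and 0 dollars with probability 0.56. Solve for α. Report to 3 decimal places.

EU(lottery) = 0.44·500^α + 0.56·0 = 0.44·500^α.
Setting u(342) equal to that: 342^α = 0.44·500^α ⇒ (342/500)^α = 0.44.
Taking logs: α·ln(342/500) = ln(0.44), so α = -0.820981 / -0.379797 ≈ 2.162.

α ≈ 2.162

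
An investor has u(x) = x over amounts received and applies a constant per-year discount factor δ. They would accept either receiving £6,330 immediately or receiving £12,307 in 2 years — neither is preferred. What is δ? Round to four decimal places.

Equating discounted utilities: u(6330) = δ^2·u(12307) ⇒ δ^2 = u(6330)/u(12307).
With u(x) = x: δ^2 = 6330/12307 = 0.51434.
Taking the square root: δ = 0.51434^(1/2) ≈ 0.7172.

δ ≈ 0.7172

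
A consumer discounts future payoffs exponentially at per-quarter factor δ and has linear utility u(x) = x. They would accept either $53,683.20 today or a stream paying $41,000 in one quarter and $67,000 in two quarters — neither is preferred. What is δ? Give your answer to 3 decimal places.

δ ≈ 0.640

The stream is worth 41000δ + 67000δ² today, so 41000δ + 67000δ² = 53683.20.
So 67000δ² + 41000δ − 53683.20 = 0.
By the quadratic formula (taking the positive root), δ = (−41000 + √16068097600.00) / 134000 ≈ 0.640.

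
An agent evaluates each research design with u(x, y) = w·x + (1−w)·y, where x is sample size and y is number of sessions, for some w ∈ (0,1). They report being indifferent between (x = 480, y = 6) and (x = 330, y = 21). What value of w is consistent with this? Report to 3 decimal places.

u(480,6) = u(330,21) means w·480 + (1−w)·6 = w·330 + (1−w)·21.
w·(480−330) = (1−w)·(21−6), i.e. w·150 = (1−w)·15.
So w/(1−w) = 15/150 = 0.1000, giving w = 15/(150+15) = 0.091.

w = 0.091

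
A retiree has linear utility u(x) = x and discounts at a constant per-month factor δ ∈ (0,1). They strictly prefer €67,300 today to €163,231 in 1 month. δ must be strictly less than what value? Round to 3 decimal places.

δ < 0.412

Comparing present values: 67300 > δ·163231.
So δ < 67300/163231 = 0.41230.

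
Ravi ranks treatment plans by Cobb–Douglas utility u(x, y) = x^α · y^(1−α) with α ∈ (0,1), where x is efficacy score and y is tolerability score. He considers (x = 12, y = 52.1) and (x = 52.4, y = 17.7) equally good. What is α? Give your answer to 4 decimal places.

α ≈ 0.4228

Set the two utilities equal: 12^α·52.1^(1−α) = 52.4^α·17.7^(1−α).
(12/52.4)^α = (17.7/52.1)^(1−α); take logs: α·ln(12/52.4) = (1−α)·ln(17.7/52.1), i.e. α·-1.4739999 = (1−α)·-1.0796003.
So α/(1−α) = (-1.0796003)/(-1.4739999) = 0.7324290, and α = 0.7324290/1.7324290 ≈ 0.4228.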